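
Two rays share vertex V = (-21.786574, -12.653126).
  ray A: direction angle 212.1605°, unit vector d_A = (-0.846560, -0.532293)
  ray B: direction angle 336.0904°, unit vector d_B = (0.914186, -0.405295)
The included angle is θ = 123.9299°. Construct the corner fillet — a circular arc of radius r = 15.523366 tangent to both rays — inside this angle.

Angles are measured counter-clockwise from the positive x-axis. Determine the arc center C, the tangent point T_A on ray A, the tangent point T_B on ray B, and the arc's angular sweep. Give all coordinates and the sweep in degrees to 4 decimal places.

bisector direction at 274.1255° = (0.071940,-0.997409)
center distance |VC| = r/sin(θ/2) = 15.523366/sin(61.9650°) = 17.587023
C = V + |VC|·bis = (-20.5214,-30.1946)
T_A = V + ((C−V)·d_A)·d_A = V + 8.2661·d_A = (-28.7843,-17.0531)
T_B = V + ((C−V)·d_B)·d_B = V + 8.2661·d_B = (-14.2298,-16.0033)
sweep = 180° − θ = 56.0701°

center=(-20.5214,-30.1946) T_A=(-28.7843,-17.0531) T_B=(-14.2298,-16.0033) sweep=56.0701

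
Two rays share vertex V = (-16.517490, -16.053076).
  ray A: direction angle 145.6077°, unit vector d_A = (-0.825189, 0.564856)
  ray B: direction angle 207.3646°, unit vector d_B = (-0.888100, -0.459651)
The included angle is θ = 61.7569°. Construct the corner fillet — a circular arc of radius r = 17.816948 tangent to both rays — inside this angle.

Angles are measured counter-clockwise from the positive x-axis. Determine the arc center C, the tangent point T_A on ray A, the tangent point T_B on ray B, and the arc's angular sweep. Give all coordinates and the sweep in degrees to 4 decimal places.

center=(-51.1683,-13.9253) T_A=(-41.1043,0.7770) T_B=(-42.9788,-29.7486) sweep=118.2431

bisector direction at 176.4862° = (-0.998120,0.061290)
center distance |VC| = r/sin(θ/2) = 17.816948/sin(30.8785°) = 34.716108
C = V + |VC|·bis = (-51.1683,-13.9253)
T_A = V + ((C−V)·d_A)·d_A = V + 29.7954·d_A = (-41.1043,0.7770)
T_B = V + ((C−V)·d_B)·d_B = V + 29.7954·d_B = (-42.9788,-29.7486)
sweep = 180° − θ = 118.2431°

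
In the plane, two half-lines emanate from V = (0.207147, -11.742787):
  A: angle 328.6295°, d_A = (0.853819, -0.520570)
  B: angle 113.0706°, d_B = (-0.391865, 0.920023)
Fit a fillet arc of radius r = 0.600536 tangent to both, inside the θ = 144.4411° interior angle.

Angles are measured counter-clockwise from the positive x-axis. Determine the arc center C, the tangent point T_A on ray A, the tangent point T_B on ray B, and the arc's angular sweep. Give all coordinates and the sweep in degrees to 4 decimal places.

bisector direction at 40.8501° = (0.756424,0.654082)
center distance |VC| = r/sin(θ/2) = 0.600536/sin(72.2206°) = 0.630657
C = V + |VC|·bis = (0.6842,-11.3303)
T_A = V + ((C−V)·d_A)·d_A = V + 0.1926·d_A = (0.3716,-11.8430)
T_B = V + ((C−V)·d_B)·d_B = V + 0.1926·d_B = (0.1317,-11.5656)
sweep = 180° − θ = 35.5589°

center=(0.6842,-11.3303) T_A=(0.3716,-11.8430) T_B=(0.1317,-11.5656) sweep=35.5589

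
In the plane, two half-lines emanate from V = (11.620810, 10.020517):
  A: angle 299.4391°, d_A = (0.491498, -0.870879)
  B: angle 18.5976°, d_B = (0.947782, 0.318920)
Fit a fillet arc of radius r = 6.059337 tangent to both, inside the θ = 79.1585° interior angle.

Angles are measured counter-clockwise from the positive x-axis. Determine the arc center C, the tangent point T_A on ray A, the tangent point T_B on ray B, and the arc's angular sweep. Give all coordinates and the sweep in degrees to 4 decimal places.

bisector direction at 339.0183° = (0.933695,-0.358069)
center distance |VC| = r/sin(θ/2) = 6.059337/sin(39.5793°) = 9.510140
C = V + |VC|·bis = (20.5004,6.6152)
T_A = V + ((C−V)·d_A)·d_A = V + 7.3299·d_A = (15.2234,3.6371)
T_B = V + ((C−V)·d_B)·d_B = V + 7.3299·d_B = (18.5679,12.3582)
sweep = 180° − θ = 100.8415°

center=(20.5004,6.6152) T_A=(15.2234,3.6371) T_B=(18.5679,12.3582) sweep=100.8415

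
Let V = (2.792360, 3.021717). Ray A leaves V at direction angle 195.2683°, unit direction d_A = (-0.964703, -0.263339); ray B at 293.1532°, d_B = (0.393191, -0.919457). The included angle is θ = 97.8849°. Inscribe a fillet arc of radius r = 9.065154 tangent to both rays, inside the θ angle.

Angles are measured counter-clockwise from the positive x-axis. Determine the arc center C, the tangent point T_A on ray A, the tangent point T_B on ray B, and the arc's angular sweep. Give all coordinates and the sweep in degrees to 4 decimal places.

center=(-2.4379,-7.8029) T_A=(-4.8251,0.9423) T_B=(5.8971,-4.2385) sweep=82.1151

bisector direction at 244.2107° = (-0.435062,-0.900400)
center distance |VC| = r/sin(θ/2) = 9.065154/sin(48.9425°) = 12.021950
C = V + |VC|·bis = (-2.4379,-7.8029)
T_A = V + ((C−V)·d_A)·d_A = V + 7.8962·d_A = (-4.8251,0.9423)
T_B = V + ((C−V)·d_B)·d_B = V + 7.8962·d_B = (5.8971,-4.2385)
sweep = 180° − θ = 82.1151°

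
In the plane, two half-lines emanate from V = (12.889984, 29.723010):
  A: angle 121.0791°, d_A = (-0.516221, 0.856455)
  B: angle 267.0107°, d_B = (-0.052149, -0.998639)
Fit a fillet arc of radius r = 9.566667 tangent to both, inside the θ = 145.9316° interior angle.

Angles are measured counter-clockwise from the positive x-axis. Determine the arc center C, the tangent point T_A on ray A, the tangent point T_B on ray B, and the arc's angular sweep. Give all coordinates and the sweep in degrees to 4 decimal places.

bisector direction at 194.0449° = (-0.970106,-0.242682)
center distance |VC| = r/sin(θ/2) = 9.566667/sin(72.9658°) = 10.005613
C = V + |VC|·bis = (3.1835,27.2948)
T_A = V + ((C−V)·d_A)·d_A = V + 2.9311·d_A = (11.3769,32.2333)
T_B = V + ((C−V)·d_B)·d_B = V + 2.9311·d_B = (12.7371,26.7959)
sweep = 180° − θ = 34.0684°

center=(3.1835,27.2948) T_A=(11.3769,32.2333) T_B=(12.7371,26.7959) sweep=34.0684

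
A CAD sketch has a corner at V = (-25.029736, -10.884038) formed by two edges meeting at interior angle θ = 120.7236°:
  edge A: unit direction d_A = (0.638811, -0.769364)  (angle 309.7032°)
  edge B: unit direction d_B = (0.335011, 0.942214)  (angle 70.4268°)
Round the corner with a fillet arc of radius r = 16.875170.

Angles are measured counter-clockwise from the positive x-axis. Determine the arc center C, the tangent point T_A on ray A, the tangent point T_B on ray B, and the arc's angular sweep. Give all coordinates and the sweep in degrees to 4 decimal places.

bisector direction at 10.0650° = (0.984610,0.174765)
center distance |VC| = r/sin(θ/2) = 16.875170/sin(60.3618°) = 19.415372
C = V + |VC|·bis = (-5.9132,-7.4909)
T_A = V + ((C−V)·d_A)·d_A = V + 9.6013·d_A = (-18.8963,-18.2709)
T_B = V + ((C−V)·d_B)·d_B = V + 9.6013·d_B = (-21.8132,-1.8375)
sweep = 180° − θ = 59.2764°

center=(-5.9132,-7.4909) T_A=(-18.8963,-18.2709) T_B=(-21.8132,-1.8375) sweep=59.2764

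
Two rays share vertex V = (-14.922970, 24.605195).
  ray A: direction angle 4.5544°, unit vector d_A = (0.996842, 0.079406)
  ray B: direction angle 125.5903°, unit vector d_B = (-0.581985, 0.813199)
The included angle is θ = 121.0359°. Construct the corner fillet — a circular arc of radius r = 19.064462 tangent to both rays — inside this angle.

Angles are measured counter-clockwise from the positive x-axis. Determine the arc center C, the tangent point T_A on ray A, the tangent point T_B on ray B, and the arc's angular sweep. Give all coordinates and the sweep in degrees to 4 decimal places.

center=(-5.6926,44.4653) T_A=(-4.1787,25.4610) T_B=(-21.1958,33.3701) sweep=58.9641

bisector direction at 65.0724° = (0.421473,0.906841)
center distance |VC| = r/sin(θ/2) = 19.064462/sin(60.5179°) = 21.900339
C = V + |VC|·bis = (-5.6926,44.4653)
T_A = V + ((C−V)·d_A)·d_A = V + 10.7783·d_A = (-4.1787,25.4610)
T_B = V + ((C−V)·d_B)·d_B = V + 10.7783·d_B = (-21.1958,33.3701)
sweep = 180° − θ = 58.9641°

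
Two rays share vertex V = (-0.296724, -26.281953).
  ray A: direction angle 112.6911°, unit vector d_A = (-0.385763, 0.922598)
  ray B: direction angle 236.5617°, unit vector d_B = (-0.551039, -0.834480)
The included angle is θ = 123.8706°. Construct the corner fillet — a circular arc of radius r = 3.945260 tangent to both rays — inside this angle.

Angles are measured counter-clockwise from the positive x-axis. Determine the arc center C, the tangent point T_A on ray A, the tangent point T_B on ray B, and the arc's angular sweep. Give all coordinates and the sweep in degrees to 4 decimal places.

center=(-4.7480,-25.8632) T_A=(-1.1082,-24.3413) T_B=(-1.4558,-28.0372) sweep=56.1294

bisector direction at 174.6264° = (-0.995605,0.093650)
center distance |VC| = r/sin(θ/2) = 3.945260/sin(61.9353°) = 4.470971
C = V + |VC|·bis = (-4.7480,-25.8632)
T_A = V + ((C−V)·d_A)·d_A = V + 2.1035·d_A = (-1.1082,-24.3413)
T_B = V + ((C−V)·d_B)·d_B = V + 2.1035·d_B = (-1.4558,-28.0372)
sweep = 180° − θ = 56.1294°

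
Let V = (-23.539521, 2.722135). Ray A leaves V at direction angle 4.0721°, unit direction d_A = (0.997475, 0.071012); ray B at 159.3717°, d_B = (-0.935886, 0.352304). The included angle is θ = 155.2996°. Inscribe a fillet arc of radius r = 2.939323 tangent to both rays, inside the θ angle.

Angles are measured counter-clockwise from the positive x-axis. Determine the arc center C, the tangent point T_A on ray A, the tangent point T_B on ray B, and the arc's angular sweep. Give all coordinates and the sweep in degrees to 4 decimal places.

center=(-23.1063,5.6997) T_A=(-22.8976,2.7678) T_B=(-24.1418,2.9489) sweep=24.7004

bisector direction at 81.7219° = (0.143978,0.989581)
center distance |VC| = r/sin(θ/2) = 2.939323/sin(77.6498°) = 3.008955
C = V + |VC|·bis = (-23.1063,5.6997)
T_A = V + ((C−V)·d_A)·d_A = V + 0.6436·d_A = (-22.8976,2.7678)
T_B = V + ((C−V)·d_B)·d_B = V + 0.6436·d_B = (-24.1418,2.9489)
sweep = 180° − θ = 24.7004°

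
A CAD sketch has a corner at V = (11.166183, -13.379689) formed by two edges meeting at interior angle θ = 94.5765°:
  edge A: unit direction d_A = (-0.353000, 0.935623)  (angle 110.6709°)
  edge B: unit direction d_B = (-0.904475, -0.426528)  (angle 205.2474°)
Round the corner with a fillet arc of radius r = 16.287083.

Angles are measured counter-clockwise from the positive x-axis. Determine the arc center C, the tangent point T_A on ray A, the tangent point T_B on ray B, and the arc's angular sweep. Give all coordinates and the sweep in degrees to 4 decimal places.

bisector direction at 157.9591° = (-0.926917,0.375268)
center distance |VC| = r/sin(θ/2) = 16.287083/sin(47.2882°) = 22.166067
C = V + |VC|·bis = (-9.3799,-5.0615)
T_A = V + ((C−V)·d_A)·d_A = V + 15.0355·d_A = (5.8587,0.6879)
T_B = V + ((C−V)·d_B)·d_B = V + 15.0355·d_B = (-2.4330,-19.7927)
sweep = 180° − θ = 85.4235°

center=(-9.3799,-5.0615) T_A=(5.8587,0.6879) T_B=(-2.4330,-19.7927) sweep=85.4235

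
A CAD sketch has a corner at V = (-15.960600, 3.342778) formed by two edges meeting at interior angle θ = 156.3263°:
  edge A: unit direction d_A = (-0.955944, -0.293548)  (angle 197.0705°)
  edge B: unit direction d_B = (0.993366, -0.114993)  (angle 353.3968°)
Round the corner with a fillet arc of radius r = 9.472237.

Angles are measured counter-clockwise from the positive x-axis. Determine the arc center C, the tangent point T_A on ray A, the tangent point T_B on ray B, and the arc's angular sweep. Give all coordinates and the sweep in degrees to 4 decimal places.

center=(-15.0778,-6.2949) T_A=(-17.8584,2.7600) T_B=(-13.9886,3.1145) sweep=23.6737

bisector direction at 275.2337° = (0.091217,-0.995831)
center distance |VC| = r/sin(θ/2) = 9.472237/sin(78.1632°) = 9.678034
C = V + |VC|·bis = (-15.0778,-6.2949)
T_A = V + ((C−V)·d_A)·d_A = V + 1.9852·d_A = (-17.8584,2.7600)
T_B = V + ((C−V)·d_B)·d_B = V + 1.9852·d_B = (-13.9886,3.1145)
sweep = 180° − θ = 23.6737°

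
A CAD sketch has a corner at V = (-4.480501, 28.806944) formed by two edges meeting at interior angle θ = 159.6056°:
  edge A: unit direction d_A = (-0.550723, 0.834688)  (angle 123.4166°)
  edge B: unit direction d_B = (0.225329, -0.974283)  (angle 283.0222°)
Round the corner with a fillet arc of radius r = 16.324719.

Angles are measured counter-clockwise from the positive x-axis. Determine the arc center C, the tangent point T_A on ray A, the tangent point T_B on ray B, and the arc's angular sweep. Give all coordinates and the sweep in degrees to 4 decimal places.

bisector direction at 203.2194° = (-0.919002,-0.394253)
center distance |VC| = r/sin(θ/2) = 16.324719/sin(79.8028°) = 16.586718
C = V + |VC|·bis = (-19.7237,22.2676)
T_A = V + ((C−V)·d_A)·d_A = V + 2.9365·d_A = (-6.0977,31.2580)
T_B = V + ((C−V)·d_B)·d_B = V + 2.9365·d_B = (-3.8188,25.9460)
sweep = 180° − θ = 20.3944°

center=(-19.7237,22.2676) T_A=(-6.0977,31.2580) T_B=(-3.8188,25.9460) sweep=20.3944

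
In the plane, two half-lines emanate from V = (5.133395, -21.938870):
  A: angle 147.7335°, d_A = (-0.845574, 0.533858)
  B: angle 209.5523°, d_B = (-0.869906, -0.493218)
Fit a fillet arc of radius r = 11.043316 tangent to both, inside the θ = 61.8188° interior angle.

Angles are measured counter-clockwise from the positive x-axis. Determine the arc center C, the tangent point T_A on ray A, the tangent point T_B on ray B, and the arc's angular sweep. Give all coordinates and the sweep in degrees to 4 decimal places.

center=(-16.3589,-21.4297) T_A=(-10.4634,-12.0918) T_B=(-10.9122,-31.0364) sweep=118.1812

bisector direction at 178.6429° = (-0.999720,0.023684)
center distance |VC| = r/sin(θ/2) = 11.043316/sin(30.9094°) = 21.498350
C = V + |VC|·bis = (-16.3589,-21.4297)
T_A = V + ((C−V)·d_A)·d_A = V + 18.4452·d_A = (-10.4634,-12.0918)
T_B = V + ((C−V)·d_B)·d_B = V + 18.4452·d_B = (-10.9122,-31.0364)
sweep = 180° − θ = 118.1812°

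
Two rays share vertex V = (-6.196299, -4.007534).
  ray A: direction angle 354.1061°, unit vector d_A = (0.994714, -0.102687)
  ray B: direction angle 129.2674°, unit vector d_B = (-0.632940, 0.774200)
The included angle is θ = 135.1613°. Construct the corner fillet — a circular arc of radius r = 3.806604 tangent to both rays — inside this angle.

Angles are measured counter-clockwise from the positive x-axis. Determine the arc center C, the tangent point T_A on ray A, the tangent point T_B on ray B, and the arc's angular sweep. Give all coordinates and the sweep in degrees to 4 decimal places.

center=(-4.2432,-0.3823) T_A=(-4.6341,-4.1688) T_B=(-7.1903,-2.7917) sweep=44.8387

bisector direction at 61.6868° = (0.474292,0.880368)
center distance |VC| = r/sin(θ/2) = 3.806604/sin(67.5807°) = 4.117842
C = V + |VC|·bis = (-4.2432,-0.3823)
T_A = V + ((C−V)·d_A)·d_A = V + 1.5705·d_A = (-4.6341,-4.1688)
T_B = V + ((C−V)·d_B)·d_B = V + 1.5705·d_B = (-7.1903,-2.7917)
sweep = 180° − θ = 44.8387°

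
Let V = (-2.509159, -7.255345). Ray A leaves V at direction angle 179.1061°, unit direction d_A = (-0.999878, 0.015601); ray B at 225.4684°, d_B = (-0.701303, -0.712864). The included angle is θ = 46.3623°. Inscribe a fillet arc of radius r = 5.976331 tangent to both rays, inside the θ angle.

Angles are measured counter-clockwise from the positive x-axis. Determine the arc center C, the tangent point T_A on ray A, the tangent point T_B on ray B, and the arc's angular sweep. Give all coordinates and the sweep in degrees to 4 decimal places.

bisector direction at 202.2873° = (-0.925294,-0.379250)
center distance |VC| = r/sin(θ/2) = 5.976331/sin(23.1811°) = 15.182244
C = V + |VC|·bis = (-16.5572,-13.0132)
T_A = V + ((C−V)·d_A)·d_A = V + 13.9565·d_A = (-16.4640,-7.0376)
T_B = V + ((C−V)·d_B)·d_B = V + 13.9565·d_B = (-12.2969,-17.2044)
sweep = 180° − θ = 133.6377°

center=(-16.5572,-13.0132) T_A=(-16.4640,-7.0376) T_B=(-12.2969,-17.2044) sweep=133.6377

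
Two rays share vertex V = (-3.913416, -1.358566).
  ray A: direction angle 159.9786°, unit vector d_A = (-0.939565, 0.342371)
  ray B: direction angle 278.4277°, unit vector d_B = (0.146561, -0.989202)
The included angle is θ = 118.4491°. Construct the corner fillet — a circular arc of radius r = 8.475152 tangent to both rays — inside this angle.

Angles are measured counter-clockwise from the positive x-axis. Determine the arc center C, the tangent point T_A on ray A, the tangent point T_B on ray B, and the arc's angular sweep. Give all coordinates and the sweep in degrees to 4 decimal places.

bisector direction at 219.2032° = (-0.774910,-0.632072)
center distance |VC| = r/sin(θ/2) = 8.475152/sin(59.2246°) = 9.864242
C = V + |VC|·bis = (-11.5573,-7.5935)
T_A = V + ((C−V)·d_A)·d_A = V + 5.0473·d_A = (-8.6557,0.3695)
T_B = V + ((C−V)·d_B)·d_B = V + 5.0473·d_B = (-3.1737,-6.3513)
sweep = 180° − θ = 61.5509°

center=(-11.5573,-7.5935) T_A=(-8.6557,0.3695) T_B=(-3.1737,-6.3513) sweep=61.5509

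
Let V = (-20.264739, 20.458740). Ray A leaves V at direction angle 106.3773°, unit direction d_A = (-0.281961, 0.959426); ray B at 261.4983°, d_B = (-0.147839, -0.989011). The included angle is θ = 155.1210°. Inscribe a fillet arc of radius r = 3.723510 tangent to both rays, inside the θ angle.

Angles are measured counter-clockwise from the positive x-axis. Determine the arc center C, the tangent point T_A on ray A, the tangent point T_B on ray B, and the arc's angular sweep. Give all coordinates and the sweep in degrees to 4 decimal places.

center=(-24.0688,20.1969) T_A=(-20.4963,21.2468) T_B=(-20.3862,19.6464) sweep=24.8790

bisector direction at 183.9378° = (-0.997639,-0.068673)
center distance |VC| = r/sin(θ/2) = 3.723510/sin(77.5605°) = 3.813025
C = V + |VC|·bis = (-24.0688,20.1969)
T_A = V + ((C−V)·d_A)·d_A = V + 0.8214·d_A = (-20.4963,21.2468)
T_B = V + ((C−V)·d_B)·d_B = V + 0.8214·d_B = (-20.3862,19.6464)
sweep = 180° − θ = 24.8790°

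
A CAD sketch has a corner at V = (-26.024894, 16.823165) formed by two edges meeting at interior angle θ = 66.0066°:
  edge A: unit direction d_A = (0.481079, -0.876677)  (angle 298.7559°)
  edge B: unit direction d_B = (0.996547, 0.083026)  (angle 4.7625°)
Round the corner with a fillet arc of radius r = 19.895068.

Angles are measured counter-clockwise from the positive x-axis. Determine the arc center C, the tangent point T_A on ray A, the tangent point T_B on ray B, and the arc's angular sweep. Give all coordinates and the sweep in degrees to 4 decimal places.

bisector direction at 331.7592° = (0.880967,-0.473178)
center distance |VC| = r/sin(θ/2) = 19.895068/sin(33.0033°) = 36.525666
C = V + |VC|·bis = (6.1530,-0.4600)
T_A = V + ((C−V)·d_A)·d_A = V + 30.6319·d_A = (-11.2886,-10.0311)
T_B = V + ((C−V)·d_B)·d_B = V + 30.6319·d_B = (4.5012,19.3664)
sweep = 180° − θ = 113.9934°

center=(6.1530,-0.4600) T_A=(-11.2886,-10.0311) T_B=(4.5012,19.3664) sweep=113.9934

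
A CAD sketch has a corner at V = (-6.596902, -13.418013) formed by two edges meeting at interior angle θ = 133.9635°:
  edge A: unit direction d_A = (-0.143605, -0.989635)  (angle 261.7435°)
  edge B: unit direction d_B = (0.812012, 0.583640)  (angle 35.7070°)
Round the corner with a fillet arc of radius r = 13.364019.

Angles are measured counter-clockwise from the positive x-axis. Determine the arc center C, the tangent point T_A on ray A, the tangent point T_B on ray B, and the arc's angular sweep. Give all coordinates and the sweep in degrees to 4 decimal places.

center=(5.8133,-20.9560) T_A=(-7.4122,-19.0369) T_B=(-1.9865,-10.1043) sweep=46.0365

bisector direction at 328.7253° = (0.854688,-0.519143)
center distance |VC| = r/sin(θ/2) = 13.364019/sin(66.9818°) = 14.520105
C = V + |VC|·bis = (5.8133,-20.9560)
T_A = V + ((C−V)·d_A)·d_A = V + 5.6777·d_A = (-7.4122,-19.0369)
T_B = V + ((C−V)·d_B)·d_B = V + 5.6777·d_B = (-1.9865,-10.1043)
sweep = 180° − θ = 46.0365°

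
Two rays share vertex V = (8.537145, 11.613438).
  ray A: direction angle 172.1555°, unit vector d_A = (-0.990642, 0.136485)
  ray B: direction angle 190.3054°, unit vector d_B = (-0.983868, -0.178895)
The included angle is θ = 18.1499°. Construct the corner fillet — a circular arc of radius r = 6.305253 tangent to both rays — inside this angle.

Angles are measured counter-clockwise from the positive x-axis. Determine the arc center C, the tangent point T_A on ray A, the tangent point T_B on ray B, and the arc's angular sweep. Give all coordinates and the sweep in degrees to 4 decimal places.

center=(-31.4295,10.7550) T_A=(-30.5690,17.0013) T_B=(-30.3016,4.5515) sweep=161.8501

bisector direction at 181.2304° = (-0.999769,-0.021474)
center distance |VC| = r/sin(θ/2) = 6.305253/sin(9.0749°) = 39.975901
C = V + |VC|·bis = (-31.4295,10.7550)
T_A = V + ((C−V)·d_A)·d_A = V + 39.4755·d_A = (-30.5690,17.0013)
T_B = V + ((C−V)·d_B)·d_B = V + 39.4755·d_B = (-30.3016,4.5515)
sweep = 180° − θ = 161.8501°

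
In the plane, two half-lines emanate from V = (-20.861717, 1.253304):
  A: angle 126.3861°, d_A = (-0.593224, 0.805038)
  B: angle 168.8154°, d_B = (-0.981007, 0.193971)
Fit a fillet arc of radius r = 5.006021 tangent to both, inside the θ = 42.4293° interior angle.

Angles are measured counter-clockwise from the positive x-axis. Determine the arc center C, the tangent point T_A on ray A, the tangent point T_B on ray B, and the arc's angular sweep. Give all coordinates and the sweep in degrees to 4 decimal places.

bisector direction at 147.6008° = (-0.844335,0.535816)
center distance |VC| = r/sin(θ/2) = 5.006021/sin(21.2146°) = 13.834025
C = V + |VC|·bis = (-32.5423,8.6658)
T_A = V + ((C−V)·d_A)·d_A = V + 12.8965·d_A = (-28.5122,11.6355)
T_B = V + ((C−V)·d_B)·d_B = V + 12.8965·d_B = (-33.5133,3.7548)
sweep = 180° − θ = 137.5707°

center=(-32.5423,8.6658) T_A=(-28.5122,11.6355) T_B=(-33.5133,3.7548) sweep=137.5707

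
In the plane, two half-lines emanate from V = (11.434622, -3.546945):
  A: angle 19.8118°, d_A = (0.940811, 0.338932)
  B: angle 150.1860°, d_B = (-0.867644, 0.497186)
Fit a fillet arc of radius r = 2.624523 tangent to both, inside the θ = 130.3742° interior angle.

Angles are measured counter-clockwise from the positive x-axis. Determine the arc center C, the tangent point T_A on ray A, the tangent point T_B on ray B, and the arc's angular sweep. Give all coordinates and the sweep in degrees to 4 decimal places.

bisector direction at 84.9989° = (0.087175,0.996193)
center distance |VC| = r/sin(θ/2) = 2.624523/sin(65.1871°) = 2.891453
C = V + |VC|·bis = (11.6867,-0.6665)
T_A = V + ((C−V)·d_A)·d_A = V + 1.2134·d_A = (12.5762,-3.1357)
T_B = V + ((C−V)·d_B)·d_B = V + 1.2134·d_B = (10.3818,-2.9437)
sweep = 180° − θ = 49.6258°

center=(11.6867,-0.6665) T_A=(12.5762,-3.1357) T_B=(10.3818,-2.9437) sweep=49.6258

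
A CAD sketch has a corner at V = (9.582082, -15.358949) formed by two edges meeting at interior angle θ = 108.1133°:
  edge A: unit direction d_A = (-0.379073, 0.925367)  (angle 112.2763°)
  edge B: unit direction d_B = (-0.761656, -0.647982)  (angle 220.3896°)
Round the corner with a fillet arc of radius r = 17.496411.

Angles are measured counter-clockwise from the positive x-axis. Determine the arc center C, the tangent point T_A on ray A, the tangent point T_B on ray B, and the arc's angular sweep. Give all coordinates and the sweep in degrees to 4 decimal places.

center=(-11.4172,-10.2527) T_A=(4.7734,-3.6202) T_B=(-0.0799,-23.5789) sweep=71.8867

bisector direction at 166.3330° = (-0.971685,0.236279)
center distance |VC| = r/sin(θ/2) = 17.496411/sin(54.0566°) = 21.611239
C = V + |VC|·bis = (-11.4172,-10.2527)
T_A = V + ((C−V)·d_A)·d_A = V + 12.6855·d_A = (4.7734,-3.6202)
T_B = V + ((C−V)·d_B)·d_B = V + 12.6855·d_B = (-0.0799,-23.5789)
sweep = 180° − θ = 71.8867°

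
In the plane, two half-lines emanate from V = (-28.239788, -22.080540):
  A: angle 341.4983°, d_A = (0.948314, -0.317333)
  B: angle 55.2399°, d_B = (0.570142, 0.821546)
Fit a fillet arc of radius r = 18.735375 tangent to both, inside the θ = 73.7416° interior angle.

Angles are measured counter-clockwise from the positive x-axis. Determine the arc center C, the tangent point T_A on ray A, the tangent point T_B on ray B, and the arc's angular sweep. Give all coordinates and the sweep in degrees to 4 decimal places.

center=(1.3941,-12.2404) T_A=(-4.5512,-30.0074) T_B=(-13.9978,-1.5586) sweep=106.2584

bisector direction at 18.3691° = (0.949046,0.315137)
center distance |VC| = r/sin(θ/2) = 18.735375/sin(36.8708°) = 31.224969
C = V + |VC|·bis = (1.3941,-12.2404)
T_A = V + ((C−V)·d_A)·d_A = V + 24.9797·d_A = (-4.5512,-30.0074)
T_B = V + ((C−V)·d_B)·d_B = V + 24.9797·d_B = (-13.9978,-1.5586)
sweep = 180° − θ = 106.2584°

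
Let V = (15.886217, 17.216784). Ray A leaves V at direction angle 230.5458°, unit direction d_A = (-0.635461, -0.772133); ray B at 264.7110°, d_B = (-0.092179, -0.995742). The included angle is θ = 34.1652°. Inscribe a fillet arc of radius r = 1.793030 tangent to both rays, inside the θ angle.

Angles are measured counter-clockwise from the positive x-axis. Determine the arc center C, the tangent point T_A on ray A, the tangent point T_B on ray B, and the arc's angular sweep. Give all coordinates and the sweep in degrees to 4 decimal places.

center=(13.5630,11.5723) T_A=(12.1785,12.7117) T_B=(15.3484,11.4070) sweep=145.8348

bisector direction at 247.6284° = (-0.380612,-0.924735)
center distance |VC| = r/sin(θ/2) = 1.793030/sin(17.0826°) = 6.103931
C = V + |VC|·bis = (13.5630,11.5723)
T_A = V + ((C−V)·d_A)·d_A = V + 5.8346·d_A = (12.1785,12.7117)
T_B = V + ((C−V)·d_B)·d_B = V + 5.8346·d_B = (15.3484,11.4070)
sweep = 180° − θ = 145.8348°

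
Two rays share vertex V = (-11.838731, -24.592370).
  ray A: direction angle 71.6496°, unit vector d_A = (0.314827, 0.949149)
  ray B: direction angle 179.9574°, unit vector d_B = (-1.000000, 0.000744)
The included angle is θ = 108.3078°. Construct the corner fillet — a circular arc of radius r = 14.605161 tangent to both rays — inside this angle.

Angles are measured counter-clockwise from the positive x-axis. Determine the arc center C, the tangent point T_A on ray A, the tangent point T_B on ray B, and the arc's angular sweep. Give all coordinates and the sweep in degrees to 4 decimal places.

bisector direction at 125.8035° = (-0.585007,0.811028)
center distance |VC| = r/sin(θ/2) = 14.605161/sin(54.1539°) = 18.017874
C = V + |VC|·bis = (-22.3793,-9.9794)
T_A = V + ((C−V)·d_A)·d_A = V + 10.5514·d_A = (-8.5168,-14.5775)
T_B = V + ((C−V)·d_B)·d_B = V + 10.5514·d_B = (-22.3902,-24.5845)
sweep = 180° − θ = 71.6922°

center=(-22.3793,-9.9794) T_A=(-8.5168,-14.5775) T_B=(-22.3902,-24.5845) sweep=71.6922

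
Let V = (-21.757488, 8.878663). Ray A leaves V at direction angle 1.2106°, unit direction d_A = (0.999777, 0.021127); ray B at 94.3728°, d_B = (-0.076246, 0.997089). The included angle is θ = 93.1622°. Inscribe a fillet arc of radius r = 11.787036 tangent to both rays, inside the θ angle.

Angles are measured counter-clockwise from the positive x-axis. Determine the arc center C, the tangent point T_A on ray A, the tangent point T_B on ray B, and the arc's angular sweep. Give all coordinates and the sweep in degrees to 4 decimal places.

center=(-10.8552,20.8987) T_A=(-10.6062,9.1143) T_B=(-22.6079,20.0000) sweep=86.8378

bisector direction at 47.7917° = (0.671828,0.740707)
center distance |VC| = r/sin(θ/2) = 11.787036/sin(46.5811°) = 16.227809
C = V + |VC|·bis = (-10.8552,20.8987)
T_A = V + ((C−V)·d_A)·d_A = V + 11.1538·d_A = (-10.6062,9.1143)
T_B = V + ((C−V)·d_B)·d_B = V + 11.1538·d_B = (-22.6079,20.0000)
sweep = 180° − θ = 86.8378°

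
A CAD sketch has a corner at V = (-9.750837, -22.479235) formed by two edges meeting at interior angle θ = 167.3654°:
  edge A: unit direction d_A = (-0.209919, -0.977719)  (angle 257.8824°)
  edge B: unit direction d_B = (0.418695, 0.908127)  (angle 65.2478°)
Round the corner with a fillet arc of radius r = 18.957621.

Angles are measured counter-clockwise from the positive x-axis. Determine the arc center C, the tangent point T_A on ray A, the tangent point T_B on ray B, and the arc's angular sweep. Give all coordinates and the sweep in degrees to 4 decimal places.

bisector direction at 341.5651° = (0.948684,-0.316227)
center distance |VC| = r/sin(θ/2) = 18.957621/sin(83.6827°) = 19.073439
C = V + |VC|·bis = (8.3438,-28.5108)
T_A = V + ((C−V)·d_A)·d_A = V + 2.0987·d_A = (-10.1914,-24.5312)
T_B = V + ((C−V)·d_B)·d_B = V + 2.0987·d_B = (-8.8721,-20.5733)
sweep = 180° − θ = 12.6346°

center=(8.3438,-28.5108) T_A=(-10.1914,-24.5312) T_B=(-8.8721,-20.5733) sweep=12.6346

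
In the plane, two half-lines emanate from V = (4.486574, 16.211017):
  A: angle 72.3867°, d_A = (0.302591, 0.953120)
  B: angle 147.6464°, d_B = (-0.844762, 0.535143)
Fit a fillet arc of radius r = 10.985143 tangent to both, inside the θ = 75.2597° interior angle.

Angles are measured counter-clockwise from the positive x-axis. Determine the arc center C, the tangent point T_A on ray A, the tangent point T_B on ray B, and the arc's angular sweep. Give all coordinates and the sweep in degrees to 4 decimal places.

bisector direction at 110.0165° = (-0.342292,0.939594)
center distance |VC| = r/sin(θ/2) = 10.985143/sin(37.6298°) = 17.991977
C = V + |VC|·bis = (-1.6719,33.1162)
T_A = V + ((C−V)·d_A)·d_A = V + 14.2491·d_A = (8.7982,29.7922)
T_B = V + ((C−V)·d_B)·d_B = V + 14.2491·d_B = (-7.5505,23.8363)
sweep = 180° − θ = 104.7403°

center=(-1.6719,33.1162) T_A=(8.7982,29.7922) T_B=(-7.5505,23.8363) sweep=104.7403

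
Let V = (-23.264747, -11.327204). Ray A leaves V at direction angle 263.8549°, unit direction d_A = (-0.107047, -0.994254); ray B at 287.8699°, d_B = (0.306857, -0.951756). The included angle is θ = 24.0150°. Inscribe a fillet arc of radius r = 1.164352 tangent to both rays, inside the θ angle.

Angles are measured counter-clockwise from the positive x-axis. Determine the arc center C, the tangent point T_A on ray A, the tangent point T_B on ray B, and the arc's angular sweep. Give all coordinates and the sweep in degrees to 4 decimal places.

bisector direction at 275.8624° = (0.102140,-0.994770)
center distance |VC| = r/sin(θ/2) = 1.164352/sin(12.0075°) = 5.596777
C = V + |VC|·bis = (-22.6931,-16.8947)
T_A = V + ((C−V)·d_A)·d_A = V + 5.4743·d_A = (-23.8508,-16.7701)
T_B = V + ((C−V)·d_B)·d_B = V + 5.4743·d_B = (-21.5849,-16.5374)
sweep = 180° − θ = 155.9850°

center=(-22.6931,-16.8947) T_A=(-23.8508,-16.7701) T_B=(-21.5849,-16.5374) sweep=155.9850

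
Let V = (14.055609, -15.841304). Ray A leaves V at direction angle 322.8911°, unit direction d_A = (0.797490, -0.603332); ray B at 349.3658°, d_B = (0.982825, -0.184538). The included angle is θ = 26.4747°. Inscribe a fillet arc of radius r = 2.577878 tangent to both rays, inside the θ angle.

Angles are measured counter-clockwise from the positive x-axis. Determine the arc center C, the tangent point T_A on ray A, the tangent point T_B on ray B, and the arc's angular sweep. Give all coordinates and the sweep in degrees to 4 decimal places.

bisector direction at 336.1284° = (0.914455,-0.404688)
center distance |VC| = r/sin(θ/2) = 2.577878/sin(13.2373°) = 11.257823
C = V + |VC|·bis = (24.3504,-20.3972)
T_A = V + ((C−V)·d_A)·d_A = V + 10.9587·d_A = (22.7951,-22.4530)
T_B = V + ((C−V)·d_B)·d_B = V + 10.9587·d_B = (24.8261,-17.8636)
sweep = 180° − θ = 153.5253°

center=(24.3504,-20.3972) T_A=(22.7951,-22.4530) T_B=(24.8261,-17.8636) sweep=153.5253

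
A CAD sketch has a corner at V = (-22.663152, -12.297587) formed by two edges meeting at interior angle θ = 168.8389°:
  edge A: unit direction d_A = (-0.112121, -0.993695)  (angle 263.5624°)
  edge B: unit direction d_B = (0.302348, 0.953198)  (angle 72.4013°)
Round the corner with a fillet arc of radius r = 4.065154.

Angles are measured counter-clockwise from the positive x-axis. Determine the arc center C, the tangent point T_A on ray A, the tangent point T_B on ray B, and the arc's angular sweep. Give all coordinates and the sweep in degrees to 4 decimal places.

bisector direction at 347.9819° = (0.978082,-0.208222)
center distance |VC| = r/sin(θ/2) = 4.065154/sin(84.4194°) = 4.084513
C = V + |VC|·bis = (-18.6682,-13.1481)
T_A = V + ((C−V)·d_A)·d_A = V + 0.3972·d_A = (-22.7077,-12.6923)
T_B = V + ((C−V)·d_B)·d_B = V + 0.3972·d_B = (-22.5431,-11.9190)
sweep = 180° − θ = 11.1611°

center=(-18.6682,-13.1481) T_A=(-22.7077,-12.6923) T_B=(-22.5431,-11.9190) sweep=11.1611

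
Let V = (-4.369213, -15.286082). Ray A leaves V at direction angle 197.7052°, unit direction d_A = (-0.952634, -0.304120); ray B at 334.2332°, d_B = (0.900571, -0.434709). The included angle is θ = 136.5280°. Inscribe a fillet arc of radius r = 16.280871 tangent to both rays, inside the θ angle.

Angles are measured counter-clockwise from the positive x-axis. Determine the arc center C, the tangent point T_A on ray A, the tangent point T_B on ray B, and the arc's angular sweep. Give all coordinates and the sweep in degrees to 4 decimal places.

bisector direction at 265.9692° = (-0.070293,-0.997526)
center distance |VC| = r/sin(θ/2) = 16.280871/sin(68.2640°) = 17.527043
C = V + |VC|·bis = (-5.6012,-32.7698)
T_A = V + ((C−V)·d_A)·d_A = V + 6.4908·d_A = (-10.5526,-17.2601)
T_B = V + ((C−V)·d_B)·d_B = V + 6.4908·d_B = (1.4762,-18.1077)
sweep = 180° − θ = 43.4720°

center=(-5.6012,-32.7698) T_A=(-10.5526,-17.2601) T_B=(1.4762,-18.1077) sweep=43.4720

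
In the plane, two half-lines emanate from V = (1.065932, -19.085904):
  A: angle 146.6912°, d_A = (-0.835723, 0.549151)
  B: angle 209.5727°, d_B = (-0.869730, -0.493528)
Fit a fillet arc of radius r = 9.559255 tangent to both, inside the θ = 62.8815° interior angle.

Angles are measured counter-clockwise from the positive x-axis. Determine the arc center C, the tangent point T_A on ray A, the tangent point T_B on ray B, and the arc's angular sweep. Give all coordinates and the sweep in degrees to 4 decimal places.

bisector direction at 178.1320° = (-0.999469,0.032598)
center distance |VC| = r/sin(θ/2) = 9.559255/sin(31.4408°) = 18.326211
C = V + |VC|·bis = (-17.2505,-18.4885)
T_A = V + ((C−V)·d_A)·d_A = V + 15.6356·d_A = (-12.0011,-10.4996)
T_B = V + ((C−V)·d_B)·d_B = V + 15.6356·d_B = (-12.5328,-26.8025)
sweep = 180° − θ = 117.1185°

center=(-17.2505,-18.4885) T_A=(-12.0011,-10.4996) T_B=(-12.5328,-26.8025) sweep=117.1185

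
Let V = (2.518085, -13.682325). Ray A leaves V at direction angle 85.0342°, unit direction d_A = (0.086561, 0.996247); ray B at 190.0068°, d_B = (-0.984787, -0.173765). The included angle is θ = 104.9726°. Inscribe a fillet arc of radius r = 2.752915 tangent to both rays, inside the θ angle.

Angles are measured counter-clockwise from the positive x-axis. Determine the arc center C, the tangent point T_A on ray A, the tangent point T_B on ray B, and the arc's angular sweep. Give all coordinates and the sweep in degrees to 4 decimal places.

center=(-0.0416,-11.3385) T_A=(2.7010,-11.5768) T_B=(0.4368,-14.0496) sweep=75.0274

bisector direction at 137.5205° = (-0.737519,0.675326)
center distance |VC| = r/sin(θ/2) = 2.752915/sin(52.4863°) = 3.470610
C = V + |VC|·bis = (-0.0416,-11.3385)
T_A = V + ((C−V)·d_A)·d_A = V + 2.1134·d_A = (2.7010,-11.5768)
T_B = V + ((C−V)·d_B)·d_B = V + 2.1134·d_B = (0.4368,-14.0496)
sweep = 180° − θ = 75.0274°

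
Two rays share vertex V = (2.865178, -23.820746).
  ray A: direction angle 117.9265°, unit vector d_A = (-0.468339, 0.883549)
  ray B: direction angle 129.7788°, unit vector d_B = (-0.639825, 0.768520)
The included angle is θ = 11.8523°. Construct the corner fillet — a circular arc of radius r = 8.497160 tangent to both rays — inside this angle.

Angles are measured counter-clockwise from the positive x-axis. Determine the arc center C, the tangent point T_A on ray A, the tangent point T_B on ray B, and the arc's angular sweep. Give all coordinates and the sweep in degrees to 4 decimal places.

bisector direction at 123.8526° = (-0.557059,0.830473)
center distance |VC| = r/sin(θ/2) = 8.497160/sin(5.9261°) = 82.299729
C = V + |VC|·bis = (-42.9806,44.5270)
T_A = V + ((C−V)·d_A)·d_A = V + 81.8599·d_A = (-35.4730,48.5065)
T_B = V + ((C−V)·d_B)·d_B = V + 81.8599·d_B = (-49.5109,39.0903)
sweep = 180° − θ = 168.1477°

center=(-42.9806,44.5270) T_A=(-35.4730,48.5065) T_B=(-49.5109,39.0903) sweep=168.1477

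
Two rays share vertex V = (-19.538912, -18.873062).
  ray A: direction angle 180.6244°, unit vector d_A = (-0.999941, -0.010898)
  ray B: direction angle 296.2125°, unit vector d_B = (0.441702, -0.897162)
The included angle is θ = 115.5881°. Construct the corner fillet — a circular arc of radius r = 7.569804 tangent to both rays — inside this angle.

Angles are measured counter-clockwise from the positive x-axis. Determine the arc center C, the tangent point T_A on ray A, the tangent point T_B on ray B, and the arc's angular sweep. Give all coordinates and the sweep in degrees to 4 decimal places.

center=(-24.2242,-26.4944) T_A=(-24.3067,-18.9250) T_B=(-17.4329,-23.1508) sweep=64.4119

bisector direction at 238.4185° = (-0.523712,-0.851896)
center distance |VC| = r/sin(θ/2) = 7.569804/sin(57.7940°) = 8.946301
C = V + |VC|·bis = (-24.2242,-26.4944)
T_A = V + ((C−V)·d_A)·d_A = V + 4.7681·d_A = (-24.3067,-18.9250)
T_B = V + ((C−V)·d_B)·d_B = V + 4.7681·d_B = (-17.4329,-23.1508)
sweep = 180° − θ = 64.4119°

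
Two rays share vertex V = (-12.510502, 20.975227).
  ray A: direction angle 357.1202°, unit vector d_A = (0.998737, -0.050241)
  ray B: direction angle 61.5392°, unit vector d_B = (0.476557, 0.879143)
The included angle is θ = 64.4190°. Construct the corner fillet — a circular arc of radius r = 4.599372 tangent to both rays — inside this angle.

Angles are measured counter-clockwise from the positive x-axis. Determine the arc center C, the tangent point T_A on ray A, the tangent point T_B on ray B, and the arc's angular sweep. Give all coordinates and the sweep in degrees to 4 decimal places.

center=(-4.9877,25.2020) T_A=(-5.2187,20.6084) T_B=(-9.0312,27.3938) sweep=115.5810

bisector direction at 29.3297° = (0.871815,0.489834)
center distance |VC| = r/sin(θ/2) = 4.599372/sin(32.2095°) = 8.628947
C = V + |VC|·bis = (-4.9877,25.2020)
T_A = V + ((C−V)·d_A)·d_A = V + 7.3010·d_A = (-5.2187,20.6084)
T_B = V + ((C−V)·d_B)·d_B = V + 7.3010·d_B = (-9.0312,27.3938)
sweep = 180° − θ = 115.5810°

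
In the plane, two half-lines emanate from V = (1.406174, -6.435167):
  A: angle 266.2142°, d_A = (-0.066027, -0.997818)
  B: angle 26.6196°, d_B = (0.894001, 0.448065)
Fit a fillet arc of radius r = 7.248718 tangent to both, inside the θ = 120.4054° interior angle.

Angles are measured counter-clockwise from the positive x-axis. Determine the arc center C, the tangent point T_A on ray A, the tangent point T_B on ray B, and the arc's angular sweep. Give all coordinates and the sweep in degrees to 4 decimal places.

bisector direction at 326.4169° = (0.833084,-0.553146)
center distance |VC| = r/sin(θ/2) = 7.248718/sin(60.2027°) = 8.353089
C = V + |VC|·bis = (8.3650,-11.0556)
T_A = V + ((C−V)·d_A)·d_A = V + 4.1509·d_A = (1.1321,-10.5770)
T_B = V + ((C−V)·d_B)·d_B = V + 4.1509·d_B = (5.1171,-4.5753)
sweep = 180° − θ = 59.5946°

center=(8.3650,-11.0556) T_A=(1.1321,-10.5770) T_B=(5.1171,-4.5753) sweep=59.5946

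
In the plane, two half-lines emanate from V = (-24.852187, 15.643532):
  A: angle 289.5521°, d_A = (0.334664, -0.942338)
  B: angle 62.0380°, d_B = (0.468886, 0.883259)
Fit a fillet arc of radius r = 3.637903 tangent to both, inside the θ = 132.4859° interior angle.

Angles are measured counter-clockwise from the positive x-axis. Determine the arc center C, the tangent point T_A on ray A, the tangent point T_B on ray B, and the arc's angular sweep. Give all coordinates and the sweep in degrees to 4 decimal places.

bisector direction at 355.7951° = (0.997308,-0.073324)
center distance |VC| = r/sin(θ/2) = 3.637903/sin(66.2429°) = 3.974713
C = V + |VC|·bis = (-20.8882,15.3521)
T_A = V + ((C−V)·d_A)·d_A = V + 1.6012·d_A = (-24.3163,14.1346)
T_B = V + ((C−V)·d_B)·d_B = V + 1.6012·d_B = (-24.1014,17.0579)
sweep = 180° − θ = 47.5141°

center=(-20.8882,15.3521) T_A=(-24.3163,14.1346) T_B=(-24.1014,17.0579) sweep=47.5141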